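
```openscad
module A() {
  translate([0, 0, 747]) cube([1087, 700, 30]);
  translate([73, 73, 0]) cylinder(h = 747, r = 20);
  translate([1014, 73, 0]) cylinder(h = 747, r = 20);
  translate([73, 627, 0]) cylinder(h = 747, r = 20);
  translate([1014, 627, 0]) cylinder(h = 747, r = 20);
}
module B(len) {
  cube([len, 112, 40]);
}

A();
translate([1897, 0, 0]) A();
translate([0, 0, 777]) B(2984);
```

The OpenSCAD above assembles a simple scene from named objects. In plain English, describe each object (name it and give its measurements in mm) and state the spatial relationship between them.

A is a table with a 1087×700 mm rectangular top, 30 mm thick, top surface at z = 777 mm, supported by four round legs of 40 mm diameter, each leg's bounding box inset 53 mm from the nearest pair of top edges, running from the floor.

B is a rectangular beam 2984 mm long (x), 112 mm deep (y), 40 mm thick (z).

The beam spans the tops of two tables placed 810 mm apart, resting at z = 777 mm.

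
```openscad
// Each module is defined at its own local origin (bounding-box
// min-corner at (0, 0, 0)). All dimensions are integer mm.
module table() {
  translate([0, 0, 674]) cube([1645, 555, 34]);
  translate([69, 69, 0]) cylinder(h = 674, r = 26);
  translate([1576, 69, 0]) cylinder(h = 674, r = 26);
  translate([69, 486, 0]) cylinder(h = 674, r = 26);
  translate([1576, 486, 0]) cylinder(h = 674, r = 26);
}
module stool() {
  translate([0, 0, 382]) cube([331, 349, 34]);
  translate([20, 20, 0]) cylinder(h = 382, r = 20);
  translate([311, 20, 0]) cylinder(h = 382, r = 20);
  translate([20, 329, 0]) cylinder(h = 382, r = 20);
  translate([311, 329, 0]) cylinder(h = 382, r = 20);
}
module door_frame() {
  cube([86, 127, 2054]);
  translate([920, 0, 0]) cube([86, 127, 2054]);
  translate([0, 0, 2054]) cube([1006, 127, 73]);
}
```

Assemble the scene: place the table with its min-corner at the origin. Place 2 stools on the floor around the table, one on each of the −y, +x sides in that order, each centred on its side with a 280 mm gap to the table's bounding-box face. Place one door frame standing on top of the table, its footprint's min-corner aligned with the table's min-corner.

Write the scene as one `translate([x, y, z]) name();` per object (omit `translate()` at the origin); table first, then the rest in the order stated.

table();
translate([657, -629, 0]) stool();
translate([1925, 103, 0]) stool();
translate([0, 0, 708]) door_frame();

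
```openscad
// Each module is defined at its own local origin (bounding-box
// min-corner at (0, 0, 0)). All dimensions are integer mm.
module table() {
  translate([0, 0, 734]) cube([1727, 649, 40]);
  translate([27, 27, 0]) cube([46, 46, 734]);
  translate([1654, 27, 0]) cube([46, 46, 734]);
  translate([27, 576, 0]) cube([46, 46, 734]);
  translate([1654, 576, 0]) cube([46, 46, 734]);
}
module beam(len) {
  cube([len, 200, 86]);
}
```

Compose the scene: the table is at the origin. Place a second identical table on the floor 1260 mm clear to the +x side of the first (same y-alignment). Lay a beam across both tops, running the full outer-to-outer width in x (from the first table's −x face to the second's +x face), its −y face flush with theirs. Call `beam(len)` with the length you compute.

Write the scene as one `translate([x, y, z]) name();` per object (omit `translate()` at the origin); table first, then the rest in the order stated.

table();
translate([2987, 0, 0]) table();
translate([0, 0, 774]) beam(4714);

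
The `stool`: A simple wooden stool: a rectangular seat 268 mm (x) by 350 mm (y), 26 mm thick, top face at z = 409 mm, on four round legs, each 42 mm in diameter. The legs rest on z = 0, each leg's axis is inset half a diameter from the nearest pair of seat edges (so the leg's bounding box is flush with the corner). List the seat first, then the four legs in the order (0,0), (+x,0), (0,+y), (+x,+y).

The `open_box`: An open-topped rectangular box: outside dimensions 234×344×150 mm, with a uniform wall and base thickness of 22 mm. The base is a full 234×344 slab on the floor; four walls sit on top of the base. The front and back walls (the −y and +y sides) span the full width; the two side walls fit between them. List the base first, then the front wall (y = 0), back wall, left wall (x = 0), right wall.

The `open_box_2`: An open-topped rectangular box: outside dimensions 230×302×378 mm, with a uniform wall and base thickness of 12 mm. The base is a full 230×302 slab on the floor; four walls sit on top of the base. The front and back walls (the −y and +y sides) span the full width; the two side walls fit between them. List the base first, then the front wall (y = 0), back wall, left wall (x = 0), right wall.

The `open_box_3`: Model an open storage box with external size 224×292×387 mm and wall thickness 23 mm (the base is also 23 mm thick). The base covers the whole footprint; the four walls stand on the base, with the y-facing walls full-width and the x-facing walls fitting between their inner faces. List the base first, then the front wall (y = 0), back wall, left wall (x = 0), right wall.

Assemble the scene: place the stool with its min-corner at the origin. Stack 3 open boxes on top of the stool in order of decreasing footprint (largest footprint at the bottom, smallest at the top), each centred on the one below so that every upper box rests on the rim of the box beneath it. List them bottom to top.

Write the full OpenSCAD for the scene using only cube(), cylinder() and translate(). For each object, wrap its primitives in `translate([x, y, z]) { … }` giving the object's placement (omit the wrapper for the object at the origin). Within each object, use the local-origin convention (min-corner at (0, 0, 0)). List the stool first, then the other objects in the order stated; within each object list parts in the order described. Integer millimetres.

translate([0, 0, 383]) cube([268, 350, 26]);
translate([21, 21, 0]) cylinder(h = 383, r = 21);
translate([247, 21, 0]) cylinder(h = 383, r = 21);
translate([21, 329, 0]) cylinder(h = 383, r = 21);
translate([247, 329, 0]) cylinder(h = 383, r = 21);
translate([17, 3, 409]) {
  cube([234, 344, 22]);
  translate([0, 0, 22]) cube([234, 22, 128]);
  translate([0, 322, 22]) cube([234, 22, 128]);
  translate([0, 22, 22]) cube([22, 300, 128]);
  translate([212, 22, 22]) cube([22, 300, 128]);
}
translate([19, 24, 559]) {
  cube([230, 302, 12]);
  translate([0, 0, 12]) cube([230, 12, 366]);
  translate([0, 290, 12]) cube([230, 12, 366]);
  translate([0, 12, 12]) cube([12, 278, 366]);
  translate([218, 12, 12]) cube([12, 278, 366]);
}
translate([22, 29, 937]) {
  cube([224, 292, 23]);
  translate([0, 0, 23]) cube([224, 23, 364]);
  translate([0, 269, 23]) cube([224, 23, 364]);
  translate([0, 23, 23]) cube([23, 246, 364]);
  translate([201, 23, 23]) cube([23, 246, 364]);
}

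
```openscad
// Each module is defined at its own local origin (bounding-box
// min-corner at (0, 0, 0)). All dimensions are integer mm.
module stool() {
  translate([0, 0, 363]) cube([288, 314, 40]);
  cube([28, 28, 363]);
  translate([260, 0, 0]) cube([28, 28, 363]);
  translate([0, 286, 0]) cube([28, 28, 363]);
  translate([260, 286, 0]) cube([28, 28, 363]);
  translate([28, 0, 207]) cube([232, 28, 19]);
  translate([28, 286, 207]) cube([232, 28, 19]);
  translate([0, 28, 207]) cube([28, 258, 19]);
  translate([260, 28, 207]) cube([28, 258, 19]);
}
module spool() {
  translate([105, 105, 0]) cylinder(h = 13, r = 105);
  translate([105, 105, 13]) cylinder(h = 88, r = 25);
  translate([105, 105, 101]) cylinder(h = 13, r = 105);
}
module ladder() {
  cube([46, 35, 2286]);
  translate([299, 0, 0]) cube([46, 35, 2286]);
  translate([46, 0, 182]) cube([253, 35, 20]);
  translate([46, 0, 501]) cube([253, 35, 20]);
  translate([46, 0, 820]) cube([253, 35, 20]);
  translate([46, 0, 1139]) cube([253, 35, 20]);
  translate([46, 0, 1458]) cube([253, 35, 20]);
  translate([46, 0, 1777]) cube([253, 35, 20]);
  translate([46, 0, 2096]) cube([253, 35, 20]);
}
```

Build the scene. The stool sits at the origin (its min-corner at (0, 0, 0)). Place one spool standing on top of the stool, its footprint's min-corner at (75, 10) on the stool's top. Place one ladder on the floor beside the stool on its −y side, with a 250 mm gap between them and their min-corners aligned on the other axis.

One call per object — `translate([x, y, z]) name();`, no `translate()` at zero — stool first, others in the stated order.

stool();
translate([75, 10, 403]) spool();
translate([0, -285, 0]) ladder();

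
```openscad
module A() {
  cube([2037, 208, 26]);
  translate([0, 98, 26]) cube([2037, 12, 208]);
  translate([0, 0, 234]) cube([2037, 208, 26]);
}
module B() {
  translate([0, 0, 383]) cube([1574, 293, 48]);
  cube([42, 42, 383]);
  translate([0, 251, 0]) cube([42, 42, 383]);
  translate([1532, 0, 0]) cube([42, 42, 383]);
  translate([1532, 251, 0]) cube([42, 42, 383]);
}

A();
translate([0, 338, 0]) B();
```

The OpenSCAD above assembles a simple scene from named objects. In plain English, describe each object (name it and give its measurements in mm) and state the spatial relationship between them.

A is an I-beam lying along x, 2037 mm long. Overall section height 260 mm. Two flanges 208 mm wide (y) and 26 mm thick, one on the floor and one at the top; a web 12 mm thick runs between them, centred on the flange width.

B is a bench: a 1574×293 mm seat slab, 48 mm thick, top at z = 431 mm, on four 42×42 mm square legs flush with the seat corners and standing on z = 0.

The bench is on the floor beside the I-beam on its +y side.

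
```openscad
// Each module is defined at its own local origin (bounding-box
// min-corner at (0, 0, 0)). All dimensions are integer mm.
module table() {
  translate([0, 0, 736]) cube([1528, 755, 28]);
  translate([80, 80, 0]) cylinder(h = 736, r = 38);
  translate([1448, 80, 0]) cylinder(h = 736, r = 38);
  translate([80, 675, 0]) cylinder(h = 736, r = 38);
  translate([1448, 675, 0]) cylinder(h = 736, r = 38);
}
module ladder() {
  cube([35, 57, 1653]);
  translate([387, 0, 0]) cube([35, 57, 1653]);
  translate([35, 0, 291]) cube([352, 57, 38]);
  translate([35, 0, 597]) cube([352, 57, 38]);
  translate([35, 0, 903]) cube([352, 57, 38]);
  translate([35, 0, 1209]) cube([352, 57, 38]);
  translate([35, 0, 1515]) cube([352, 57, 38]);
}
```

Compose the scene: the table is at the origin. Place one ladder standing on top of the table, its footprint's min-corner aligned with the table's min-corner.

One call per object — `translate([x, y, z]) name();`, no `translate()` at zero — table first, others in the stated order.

table();
translate([0, 0, 764]) ladder();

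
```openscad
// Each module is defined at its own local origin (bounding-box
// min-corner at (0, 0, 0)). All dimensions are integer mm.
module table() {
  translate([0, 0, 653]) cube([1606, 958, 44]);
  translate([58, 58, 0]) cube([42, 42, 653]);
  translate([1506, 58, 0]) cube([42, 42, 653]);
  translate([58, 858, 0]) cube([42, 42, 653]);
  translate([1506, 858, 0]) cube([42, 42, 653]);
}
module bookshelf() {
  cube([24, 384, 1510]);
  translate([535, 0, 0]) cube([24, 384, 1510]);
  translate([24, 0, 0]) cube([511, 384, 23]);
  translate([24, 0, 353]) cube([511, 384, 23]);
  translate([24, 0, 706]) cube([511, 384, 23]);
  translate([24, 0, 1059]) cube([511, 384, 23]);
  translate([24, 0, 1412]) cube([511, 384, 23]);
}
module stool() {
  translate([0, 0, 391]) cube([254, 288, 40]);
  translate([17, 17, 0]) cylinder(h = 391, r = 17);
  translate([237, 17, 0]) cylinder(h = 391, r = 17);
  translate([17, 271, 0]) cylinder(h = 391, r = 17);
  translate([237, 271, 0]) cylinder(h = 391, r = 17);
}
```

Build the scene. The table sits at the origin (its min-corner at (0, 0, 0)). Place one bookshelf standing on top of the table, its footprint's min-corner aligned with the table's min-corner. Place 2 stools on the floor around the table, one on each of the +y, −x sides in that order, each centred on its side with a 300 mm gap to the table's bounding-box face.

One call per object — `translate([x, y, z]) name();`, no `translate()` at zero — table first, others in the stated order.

table();
translate([0, 0, 697]) bookshelf();
translate([676, 1258, 0]) stool();
translate([-554, 335, 0]) stool();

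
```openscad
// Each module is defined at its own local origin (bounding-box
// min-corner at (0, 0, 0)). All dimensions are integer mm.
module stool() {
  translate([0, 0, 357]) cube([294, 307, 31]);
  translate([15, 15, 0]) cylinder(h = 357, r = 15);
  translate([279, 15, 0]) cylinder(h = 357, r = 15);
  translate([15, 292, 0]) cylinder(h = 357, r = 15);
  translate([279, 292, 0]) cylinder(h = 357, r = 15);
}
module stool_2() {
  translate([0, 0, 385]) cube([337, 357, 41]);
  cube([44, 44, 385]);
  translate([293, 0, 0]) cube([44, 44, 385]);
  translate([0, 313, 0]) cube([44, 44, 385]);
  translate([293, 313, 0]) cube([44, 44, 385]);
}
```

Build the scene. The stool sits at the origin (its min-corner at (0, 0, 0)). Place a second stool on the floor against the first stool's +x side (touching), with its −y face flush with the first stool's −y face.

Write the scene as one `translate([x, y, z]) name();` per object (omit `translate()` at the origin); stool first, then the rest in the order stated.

stool();
translate([294, 0, 0]) stool_2();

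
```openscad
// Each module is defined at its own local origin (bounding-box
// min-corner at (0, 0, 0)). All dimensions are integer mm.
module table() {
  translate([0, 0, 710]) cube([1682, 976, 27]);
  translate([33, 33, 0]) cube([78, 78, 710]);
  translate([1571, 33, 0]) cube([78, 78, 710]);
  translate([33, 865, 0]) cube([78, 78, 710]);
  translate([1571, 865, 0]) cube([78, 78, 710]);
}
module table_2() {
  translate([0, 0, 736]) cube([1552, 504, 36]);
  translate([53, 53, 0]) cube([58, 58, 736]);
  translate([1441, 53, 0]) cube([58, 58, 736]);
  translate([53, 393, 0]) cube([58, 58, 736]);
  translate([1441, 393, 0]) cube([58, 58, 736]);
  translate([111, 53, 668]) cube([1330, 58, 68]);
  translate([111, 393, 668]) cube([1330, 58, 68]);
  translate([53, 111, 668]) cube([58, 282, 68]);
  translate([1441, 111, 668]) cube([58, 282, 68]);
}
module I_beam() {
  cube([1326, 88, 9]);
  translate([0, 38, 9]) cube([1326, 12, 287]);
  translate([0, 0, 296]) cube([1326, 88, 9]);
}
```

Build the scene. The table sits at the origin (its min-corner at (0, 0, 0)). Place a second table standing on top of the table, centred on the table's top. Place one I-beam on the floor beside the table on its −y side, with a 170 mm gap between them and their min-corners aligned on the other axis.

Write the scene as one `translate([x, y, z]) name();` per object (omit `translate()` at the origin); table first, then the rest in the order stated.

table();
translate([65, 236, 737]) table_2();
translate([0, -258, 0]) I_beam();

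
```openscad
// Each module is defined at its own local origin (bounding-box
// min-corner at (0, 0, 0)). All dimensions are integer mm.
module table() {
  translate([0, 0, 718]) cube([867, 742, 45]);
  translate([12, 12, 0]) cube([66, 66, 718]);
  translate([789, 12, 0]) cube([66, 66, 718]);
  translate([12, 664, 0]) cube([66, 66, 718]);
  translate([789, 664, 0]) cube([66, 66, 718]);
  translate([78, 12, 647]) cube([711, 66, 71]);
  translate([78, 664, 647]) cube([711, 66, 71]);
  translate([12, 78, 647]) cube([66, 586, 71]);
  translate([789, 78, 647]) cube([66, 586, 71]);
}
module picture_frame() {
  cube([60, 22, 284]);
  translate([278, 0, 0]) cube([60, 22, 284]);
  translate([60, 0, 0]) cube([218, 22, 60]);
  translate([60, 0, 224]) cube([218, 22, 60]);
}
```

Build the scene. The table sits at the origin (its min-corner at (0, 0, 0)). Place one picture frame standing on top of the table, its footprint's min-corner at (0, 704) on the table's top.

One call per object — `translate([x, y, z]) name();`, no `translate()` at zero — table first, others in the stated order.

table();
translate([0, 704, 763]) picture_frame();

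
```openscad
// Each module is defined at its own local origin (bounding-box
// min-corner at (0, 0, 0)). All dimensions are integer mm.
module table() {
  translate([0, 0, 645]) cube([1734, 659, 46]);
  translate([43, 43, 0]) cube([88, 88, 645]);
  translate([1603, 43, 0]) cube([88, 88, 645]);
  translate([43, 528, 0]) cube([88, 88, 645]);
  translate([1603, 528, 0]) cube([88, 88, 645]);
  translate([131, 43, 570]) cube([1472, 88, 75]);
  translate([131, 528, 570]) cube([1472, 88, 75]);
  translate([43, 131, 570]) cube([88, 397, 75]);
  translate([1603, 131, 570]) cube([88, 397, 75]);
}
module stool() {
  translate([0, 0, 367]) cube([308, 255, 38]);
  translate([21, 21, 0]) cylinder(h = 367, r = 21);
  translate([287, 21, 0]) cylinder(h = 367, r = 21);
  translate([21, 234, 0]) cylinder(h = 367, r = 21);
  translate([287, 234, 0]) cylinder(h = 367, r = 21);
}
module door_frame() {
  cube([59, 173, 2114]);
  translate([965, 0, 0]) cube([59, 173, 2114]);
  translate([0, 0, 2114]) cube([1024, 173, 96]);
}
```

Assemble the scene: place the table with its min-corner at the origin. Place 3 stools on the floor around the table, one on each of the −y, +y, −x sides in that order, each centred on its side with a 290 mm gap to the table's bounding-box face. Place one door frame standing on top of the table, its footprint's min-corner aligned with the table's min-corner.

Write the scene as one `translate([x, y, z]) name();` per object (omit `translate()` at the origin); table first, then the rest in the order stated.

table();
translate([713, -545, 0]) stool();
translate([713, 949, 0]) stool();
translate([-598, 202, 0]) stool();
translate([0, 0, 691]) door_frame();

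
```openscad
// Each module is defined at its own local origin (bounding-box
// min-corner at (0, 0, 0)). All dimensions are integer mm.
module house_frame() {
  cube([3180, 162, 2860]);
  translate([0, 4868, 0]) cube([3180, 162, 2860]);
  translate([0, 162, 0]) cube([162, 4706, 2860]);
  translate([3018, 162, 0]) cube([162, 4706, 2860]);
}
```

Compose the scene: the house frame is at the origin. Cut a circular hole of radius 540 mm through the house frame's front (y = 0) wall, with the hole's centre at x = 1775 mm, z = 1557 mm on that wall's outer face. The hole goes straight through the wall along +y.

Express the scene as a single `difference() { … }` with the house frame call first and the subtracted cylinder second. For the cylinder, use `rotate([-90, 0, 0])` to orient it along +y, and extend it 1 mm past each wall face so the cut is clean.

difference() {
  house_frame();
  translate([1775, -1, 1557]) rotate([-90, 0, 0]) cylinder(h = 164, r = 540);
}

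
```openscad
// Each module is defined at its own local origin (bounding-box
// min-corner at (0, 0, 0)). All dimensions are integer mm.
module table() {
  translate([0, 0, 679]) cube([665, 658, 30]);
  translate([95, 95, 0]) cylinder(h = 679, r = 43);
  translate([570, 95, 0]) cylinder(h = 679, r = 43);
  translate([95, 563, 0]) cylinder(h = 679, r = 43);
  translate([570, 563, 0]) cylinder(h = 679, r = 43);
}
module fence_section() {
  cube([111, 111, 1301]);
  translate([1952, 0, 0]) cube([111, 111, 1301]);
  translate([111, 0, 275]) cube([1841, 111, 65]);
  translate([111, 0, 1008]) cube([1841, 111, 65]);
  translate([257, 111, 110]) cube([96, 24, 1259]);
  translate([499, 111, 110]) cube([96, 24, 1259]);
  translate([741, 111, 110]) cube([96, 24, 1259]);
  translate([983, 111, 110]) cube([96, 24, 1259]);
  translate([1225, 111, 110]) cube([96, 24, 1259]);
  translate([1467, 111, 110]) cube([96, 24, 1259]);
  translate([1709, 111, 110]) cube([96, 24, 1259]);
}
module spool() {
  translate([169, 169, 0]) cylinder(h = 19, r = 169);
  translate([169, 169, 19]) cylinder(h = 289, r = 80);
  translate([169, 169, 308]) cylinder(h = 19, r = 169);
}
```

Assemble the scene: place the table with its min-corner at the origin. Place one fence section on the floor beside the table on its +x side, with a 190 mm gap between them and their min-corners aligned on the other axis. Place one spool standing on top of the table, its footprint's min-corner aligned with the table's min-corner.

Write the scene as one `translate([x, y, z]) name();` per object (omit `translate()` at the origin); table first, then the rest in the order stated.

table();
translate([855, 0, 0]) fence_section();
translate([0, 0, 709]) spool();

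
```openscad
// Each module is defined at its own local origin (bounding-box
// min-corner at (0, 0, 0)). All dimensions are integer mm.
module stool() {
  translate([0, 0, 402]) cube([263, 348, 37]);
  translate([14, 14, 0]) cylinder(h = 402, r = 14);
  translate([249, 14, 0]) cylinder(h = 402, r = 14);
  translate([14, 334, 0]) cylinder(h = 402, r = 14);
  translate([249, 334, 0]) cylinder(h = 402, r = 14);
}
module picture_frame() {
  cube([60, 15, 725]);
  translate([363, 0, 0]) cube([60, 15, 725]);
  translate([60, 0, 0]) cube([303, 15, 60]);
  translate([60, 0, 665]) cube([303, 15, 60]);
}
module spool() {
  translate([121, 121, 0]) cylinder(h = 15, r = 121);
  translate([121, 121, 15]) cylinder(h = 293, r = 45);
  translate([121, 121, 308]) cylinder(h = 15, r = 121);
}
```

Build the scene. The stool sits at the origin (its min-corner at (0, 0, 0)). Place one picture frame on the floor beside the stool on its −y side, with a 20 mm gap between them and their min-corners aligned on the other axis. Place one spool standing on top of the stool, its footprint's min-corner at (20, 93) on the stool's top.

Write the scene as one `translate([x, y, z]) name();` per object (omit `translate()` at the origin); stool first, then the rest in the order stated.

stool();
translate([0, -35, 0]) picture_frame();
translate([20, 93, 439]) spool();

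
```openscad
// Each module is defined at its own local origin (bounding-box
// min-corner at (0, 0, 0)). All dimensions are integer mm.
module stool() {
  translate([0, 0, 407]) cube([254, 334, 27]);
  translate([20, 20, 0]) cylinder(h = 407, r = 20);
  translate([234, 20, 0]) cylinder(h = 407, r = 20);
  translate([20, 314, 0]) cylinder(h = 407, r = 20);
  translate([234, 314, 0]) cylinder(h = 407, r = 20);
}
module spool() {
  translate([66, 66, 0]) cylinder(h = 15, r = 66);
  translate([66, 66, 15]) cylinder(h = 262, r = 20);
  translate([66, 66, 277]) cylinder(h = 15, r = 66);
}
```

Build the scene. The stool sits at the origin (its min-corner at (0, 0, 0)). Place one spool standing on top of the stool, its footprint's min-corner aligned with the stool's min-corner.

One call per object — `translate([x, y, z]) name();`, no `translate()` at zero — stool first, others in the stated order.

stool();
translate([0, 0, 434]) spool();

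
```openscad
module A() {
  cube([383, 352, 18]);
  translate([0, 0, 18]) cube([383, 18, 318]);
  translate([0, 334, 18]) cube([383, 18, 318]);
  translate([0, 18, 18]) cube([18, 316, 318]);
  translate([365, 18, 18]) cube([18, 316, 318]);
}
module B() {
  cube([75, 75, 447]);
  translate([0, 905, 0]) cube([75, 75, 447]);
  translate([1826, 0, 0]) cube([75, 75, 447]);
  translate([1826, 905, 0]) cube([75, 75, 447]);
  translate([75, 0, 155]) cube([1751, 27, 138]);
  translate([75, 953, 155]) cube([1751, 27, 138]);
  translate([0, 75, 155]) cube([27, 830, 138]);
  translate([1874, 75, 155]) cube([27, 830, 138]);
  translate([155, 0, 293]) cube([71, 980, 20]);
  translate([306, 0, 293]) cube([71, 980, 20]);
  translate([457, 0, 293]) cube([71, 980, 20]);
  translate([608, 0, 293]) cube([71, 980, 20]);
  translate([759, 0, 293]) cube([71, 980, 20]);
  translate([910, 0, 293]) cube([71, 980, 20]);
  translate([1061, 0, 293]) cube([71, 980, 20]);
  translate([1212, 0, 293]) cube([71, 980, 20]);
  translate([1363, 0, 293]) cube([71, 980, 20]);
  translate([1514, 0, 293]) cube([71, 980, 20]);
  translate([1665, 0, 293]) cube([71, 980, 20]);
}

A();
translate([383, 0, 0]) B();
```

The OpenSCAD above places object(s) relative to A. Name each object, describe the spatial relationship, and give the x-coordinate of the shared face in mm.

The open box's +x face and the bed frame's −x face are both at x = 383 mm.

A is an open box. B is a bed frame. The bed frame is against the open box's +x side, with their −y faces flush. The x-coordinate of the shared face is 383 mm.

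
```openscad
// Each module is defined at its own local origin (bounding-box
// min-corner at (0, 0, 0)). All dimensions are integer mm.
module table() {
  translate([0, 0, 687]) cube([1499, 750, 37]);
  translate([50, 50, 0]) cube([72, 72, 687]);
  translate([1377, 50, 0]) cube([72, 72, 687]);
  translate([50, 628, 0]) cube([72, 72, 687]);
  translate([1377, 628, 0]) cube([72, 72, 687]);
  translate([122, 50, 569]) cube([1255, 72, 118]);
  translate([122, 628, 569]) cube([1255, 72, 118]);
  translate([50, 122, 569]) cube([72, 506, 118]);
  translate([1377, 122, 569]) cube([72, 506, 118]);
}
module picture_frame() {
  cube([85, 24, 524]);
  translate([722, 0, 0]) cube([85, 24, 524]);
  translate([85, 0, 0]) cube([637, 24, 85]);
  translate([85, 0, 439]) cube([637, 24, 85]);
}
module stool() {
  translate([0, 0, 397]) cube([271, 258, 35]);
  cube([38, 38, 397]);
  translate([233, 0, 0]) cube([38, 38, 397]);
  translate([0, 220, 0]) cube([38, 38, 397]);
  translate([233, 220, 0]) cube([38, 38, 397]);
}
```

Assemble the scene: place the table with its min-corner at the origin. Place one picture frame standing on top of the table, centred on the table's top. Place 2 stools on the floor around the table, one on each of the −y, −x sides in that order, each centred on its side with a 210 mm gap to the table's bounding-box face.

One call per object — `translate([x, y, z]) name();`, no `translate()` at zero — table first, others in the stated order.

table();
translate([346, 363, 724]) picture_frame();
translate([614, -468, 0]) stool();
translate([-481, 246, 0]) stool();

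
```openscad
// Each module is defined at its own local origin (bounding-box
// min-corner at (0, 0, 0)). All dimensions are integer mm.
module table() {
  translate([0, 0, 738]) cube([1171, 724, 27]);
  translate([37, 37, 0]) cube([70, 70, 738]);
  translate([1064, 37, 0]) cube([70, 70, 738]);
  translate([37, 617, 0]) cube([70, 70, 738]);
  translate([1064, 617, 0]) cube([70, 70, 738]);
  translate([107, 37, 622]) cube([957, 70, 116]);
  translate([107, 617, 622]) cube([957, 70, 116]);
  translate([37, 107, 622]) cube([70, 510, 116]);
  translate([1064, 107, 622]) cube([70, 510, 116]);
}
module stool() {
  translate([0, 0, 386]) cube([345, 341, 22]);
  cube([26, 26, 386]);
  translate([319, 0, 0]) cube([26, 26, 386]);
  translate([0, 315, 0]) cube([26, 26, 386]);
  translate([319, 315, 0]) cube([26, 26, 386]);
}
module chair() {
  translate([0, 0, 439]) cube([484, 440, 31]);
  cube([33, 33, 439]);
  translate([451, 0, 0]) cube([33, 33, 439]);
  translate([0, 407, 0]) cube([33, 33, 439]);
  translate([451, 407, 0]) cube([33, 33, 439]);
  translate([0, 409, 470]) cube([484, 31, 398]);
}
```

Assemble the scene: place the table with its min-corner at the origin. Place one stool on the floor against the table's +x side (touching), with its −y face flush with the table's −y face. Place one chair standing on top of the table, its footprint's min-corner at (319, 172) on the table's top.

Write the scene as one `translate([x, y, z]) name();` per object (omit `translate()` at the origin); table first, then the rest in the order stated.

table();
translate([1171, 0, 0]) stool();
translate([319, 172, 765]) chair();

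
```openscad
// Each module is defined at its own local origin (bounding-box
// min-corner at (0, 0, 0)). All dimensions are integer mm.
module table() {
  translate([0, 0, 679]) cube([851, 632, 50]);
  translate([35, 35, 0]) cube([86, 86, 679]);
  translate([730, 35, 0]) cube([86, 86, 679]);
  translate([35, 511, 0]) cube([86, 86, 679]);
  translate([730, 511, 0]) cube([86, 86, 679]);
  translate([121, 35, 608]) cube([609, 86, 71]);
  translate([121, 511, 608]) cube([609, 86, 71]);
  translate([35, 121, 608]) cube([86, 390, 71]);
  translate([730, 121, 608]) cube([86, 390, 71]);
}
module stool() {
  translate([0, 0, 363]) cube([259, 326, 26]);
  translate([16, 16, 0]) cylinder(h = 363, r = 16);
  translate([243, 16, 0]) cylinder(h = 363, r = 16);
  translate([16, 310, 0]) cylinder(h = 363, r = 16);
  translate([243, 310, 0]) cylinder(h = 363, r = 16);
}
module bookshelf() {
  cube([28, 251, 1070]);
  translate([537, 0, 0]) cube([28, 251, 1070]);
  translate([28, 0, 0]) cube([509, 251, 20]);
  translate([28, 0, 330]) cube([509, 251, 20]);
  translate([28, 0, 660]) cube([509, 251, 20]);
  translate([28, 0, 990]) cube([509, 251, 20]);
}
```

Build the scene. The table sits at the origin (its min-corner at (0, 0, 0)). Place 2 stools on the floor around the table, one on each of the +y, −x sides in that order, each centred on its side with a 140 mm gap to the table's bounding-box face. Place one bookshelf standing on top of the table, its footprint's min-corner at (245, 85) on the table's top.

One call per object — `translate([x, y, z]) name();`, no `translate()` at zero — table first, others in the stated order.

table();
translate([296, 772, 0]) stool();
translate([-399, 153, 0]) stool();
translate([245, 85, 729]) bookshelf();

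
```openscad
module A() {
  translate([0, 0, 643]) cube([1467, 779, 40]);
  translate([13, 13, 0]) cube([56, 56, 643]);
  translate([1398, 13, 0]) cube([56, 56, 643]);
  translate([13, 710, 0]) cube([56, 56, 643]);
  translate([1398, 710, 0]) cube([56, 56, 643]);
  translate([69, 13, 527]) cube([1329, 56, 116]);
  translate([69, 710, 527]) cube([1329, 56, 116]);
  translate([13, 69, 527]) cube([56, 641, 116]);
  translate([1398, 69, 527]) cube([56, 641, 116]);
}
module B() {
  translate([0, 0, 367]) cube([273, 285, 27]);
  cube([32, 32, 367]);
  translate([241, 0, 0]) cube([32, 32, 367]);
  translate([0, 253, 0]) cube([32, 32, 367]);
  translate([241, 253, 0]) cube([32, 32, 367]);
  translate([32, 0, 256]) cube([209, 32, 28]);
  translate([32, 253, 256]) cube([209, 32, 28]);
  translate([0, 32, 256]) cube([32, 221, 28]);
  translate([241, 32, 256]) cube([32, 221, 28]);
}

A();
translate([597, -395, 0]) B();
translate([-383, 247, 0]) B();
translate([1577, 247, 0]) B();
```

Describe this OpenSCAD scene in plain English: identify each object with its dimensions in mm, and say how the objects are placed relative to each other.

A is a table: top 1467 mm (x) × 779 mm (y), 40 mm thick, upper face at z = 683 mm, on four 56×56 mm square legs, each inset 13 mm from the nearest pair of top edges, running from z = 0 to the bottom of the top. Four apron rails, 56 mm thick and 116 mm tall, run between adjacent legs with their top edges flush with the underside of the top and their outer faces flush with the legs' outer faces.

B is a four-legged stool. The seat is 273×285 mm, 27 mm thick, top at z = 394 mm. It stands on four square legs, each 32×32 mm in cross-section, from z = 0 to the seat underside, each flush with a corner of the seat. Four stretchers, 32 mm wide and 28 mm tall, connect adjacent legs with their undersides at z = 256 mm, each running between the inner faces of the legs it joins and aligned with the legs' outer faces on the other axis.

Three stools sit around the table at the −y, −x, +x sides.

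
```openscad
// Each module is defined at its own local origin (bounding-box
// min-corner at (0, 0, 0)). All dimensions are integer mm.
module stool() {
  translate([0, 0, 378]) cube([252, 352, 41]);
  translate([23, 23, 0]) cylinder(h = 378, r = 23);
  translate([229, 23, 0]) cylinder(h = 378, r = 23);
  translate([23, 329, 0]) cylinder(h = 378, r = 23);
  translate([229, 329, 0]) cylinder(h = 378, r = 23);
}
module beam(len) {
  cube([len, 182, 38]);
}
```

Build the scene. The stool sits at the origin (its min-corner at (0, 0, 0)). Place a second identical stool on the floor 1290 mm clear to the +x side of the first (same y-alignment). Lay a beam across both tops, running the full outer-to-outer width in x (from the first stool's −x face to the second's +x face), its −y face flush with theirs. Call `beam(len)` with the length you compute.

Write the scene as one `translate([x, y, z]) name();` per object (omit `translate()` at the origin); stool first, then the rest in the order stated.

stool();
translate([1542, 0, 0]) stool();
translate([0, 0, 419]) beam(1794);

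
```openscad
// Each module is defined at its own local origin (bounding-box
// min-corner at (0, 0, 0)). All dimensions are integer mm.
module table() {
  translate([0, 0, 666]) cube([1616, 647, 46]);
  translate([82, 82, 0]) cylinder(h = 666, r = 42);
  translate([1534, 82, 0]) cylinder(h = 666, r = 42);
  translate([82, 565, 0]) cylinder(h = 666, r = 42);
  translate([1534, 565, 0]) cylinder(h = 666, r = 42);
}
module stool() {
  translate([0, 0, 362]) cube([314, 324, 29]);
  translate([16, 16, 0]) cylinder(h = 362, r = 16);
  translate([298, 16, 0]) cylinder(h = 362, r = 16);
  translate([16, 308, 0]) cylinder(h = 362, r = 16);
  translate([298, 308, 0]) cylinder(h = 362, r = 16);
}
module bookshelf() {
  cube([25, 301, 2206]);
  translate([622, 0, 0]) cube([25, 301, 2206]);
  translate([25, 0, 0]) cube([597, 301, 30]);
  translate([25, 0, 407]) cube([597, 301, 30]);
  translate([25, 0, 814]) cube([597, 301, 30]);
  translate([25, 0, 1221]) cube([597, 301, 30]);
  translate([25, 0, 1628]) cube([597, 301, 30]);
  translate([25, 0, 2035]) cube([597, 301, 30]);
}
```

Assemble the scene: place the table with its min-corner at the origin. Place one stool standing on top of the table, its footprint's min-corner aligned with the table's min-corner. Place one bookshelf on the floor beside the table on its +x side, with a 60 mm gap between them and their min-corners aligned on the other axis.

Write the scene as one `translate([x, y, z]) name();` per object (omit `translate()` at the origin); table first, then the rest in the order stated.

table();
translate([0, 0, 712]) stool();
translate([1676, 0, 0]) bookshelf();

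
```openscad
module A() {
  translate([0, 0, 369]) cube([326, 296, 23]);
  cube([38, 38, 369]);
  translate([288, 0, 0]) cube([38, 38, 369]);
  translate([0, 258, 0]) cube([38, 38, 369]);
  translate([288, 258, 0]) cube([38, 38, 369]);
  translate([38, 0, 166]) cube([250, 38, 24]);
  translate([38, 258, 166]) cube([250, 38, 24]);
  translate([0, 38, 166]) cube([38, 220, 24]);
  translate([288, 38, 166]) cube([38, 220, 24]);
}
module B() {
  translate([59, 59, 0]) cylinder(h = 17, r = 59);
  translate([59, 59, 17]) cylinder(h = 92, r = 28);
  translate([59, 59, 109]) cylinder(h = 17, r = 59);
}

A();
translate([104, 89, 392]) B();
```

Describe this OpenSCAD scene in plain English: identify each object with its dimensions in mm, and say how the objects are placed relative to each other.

A is a four-legged stool. The seat is a 326×296×23 mm slab whose top surface is at z = 392 mm; four square legs, each 38×38 mm in cross-section, run from the floor (z = 0) to the underside of the seat, each flush with a corner of the seat. Four stretchers, 38 mm wide and 24 mm tall, connect adjacent legs with their undersides at z = 166 mm, each running between the inner faces of the legs it joins and aligned with the legs' outer faces on the other axis.

B is a spool: two coaxial disc flanges of radius 59 mm and thickness 17 mm, joined by a core cylinder of radius 28 mm and height 92 mm. The lower flange rests on z = 0 and the three cylinders share a vertical axis.

The spool is on top of the stool, centred.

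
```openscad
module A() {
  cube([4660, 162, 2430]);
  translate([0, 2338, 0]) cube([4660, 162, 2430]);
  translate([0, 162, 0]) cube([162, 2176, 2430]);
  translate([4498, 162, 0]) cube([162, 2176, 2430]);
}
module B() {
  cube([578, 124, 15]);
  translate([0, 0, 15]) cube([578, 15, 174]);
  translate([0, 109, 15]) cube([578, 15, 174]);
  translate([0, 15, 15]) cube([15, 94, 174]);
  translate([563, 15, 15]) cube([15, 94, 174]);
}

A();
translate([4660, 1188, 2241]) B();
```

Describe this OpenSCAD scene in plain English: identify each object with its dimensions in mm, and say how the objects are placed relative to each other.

A is the wall frame of a small rectangular building: four walls, each 2430 mm tall and 162 mm thick, enclosing a footprint 4660 mm (x) by 2500 mm (y) outside-to-outside, with no floor or roof. The front and back walls (the −y and +y sides) span the full width; the two side walls fit between them.

B is an open storage box with external size 578×124×189 mm and wall thickness 15 mm (the base is also 15 mm thick). The base covers the whole footprint; the four walls stand on the base, with the y-facing walls full-width and the x-facing walls fitting between their inner faces.

The open box is beside the house frame with their tops flush at z = 2430.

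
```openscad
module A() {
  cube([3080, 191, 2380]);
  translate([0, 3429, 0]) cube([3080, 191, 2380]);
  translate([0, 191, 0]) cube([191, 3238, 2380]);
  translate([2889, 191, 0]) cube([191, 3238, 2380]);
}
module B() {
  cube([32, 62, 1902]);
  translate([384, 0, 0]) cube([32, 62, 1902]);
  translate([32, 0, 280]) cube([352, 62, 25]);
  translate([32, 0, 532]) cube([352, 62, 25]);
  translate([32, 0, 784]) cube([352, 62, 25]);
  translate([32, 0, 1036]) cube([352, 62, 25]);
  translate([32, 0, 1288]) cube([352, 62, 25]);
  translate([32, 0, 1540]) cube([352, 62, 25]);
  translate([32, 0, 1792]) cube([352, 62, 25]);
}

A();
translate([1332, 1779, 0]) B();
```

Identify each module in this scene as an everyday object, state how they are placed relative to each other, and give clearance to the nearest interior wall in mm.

Clearances: x = 1141, y = 1588; minimum 1141 mm.

A is a house frame. B is a ladder. The ladder sits inside the house frame, centred. The clearance to the nearest interior wall is 1141 mm.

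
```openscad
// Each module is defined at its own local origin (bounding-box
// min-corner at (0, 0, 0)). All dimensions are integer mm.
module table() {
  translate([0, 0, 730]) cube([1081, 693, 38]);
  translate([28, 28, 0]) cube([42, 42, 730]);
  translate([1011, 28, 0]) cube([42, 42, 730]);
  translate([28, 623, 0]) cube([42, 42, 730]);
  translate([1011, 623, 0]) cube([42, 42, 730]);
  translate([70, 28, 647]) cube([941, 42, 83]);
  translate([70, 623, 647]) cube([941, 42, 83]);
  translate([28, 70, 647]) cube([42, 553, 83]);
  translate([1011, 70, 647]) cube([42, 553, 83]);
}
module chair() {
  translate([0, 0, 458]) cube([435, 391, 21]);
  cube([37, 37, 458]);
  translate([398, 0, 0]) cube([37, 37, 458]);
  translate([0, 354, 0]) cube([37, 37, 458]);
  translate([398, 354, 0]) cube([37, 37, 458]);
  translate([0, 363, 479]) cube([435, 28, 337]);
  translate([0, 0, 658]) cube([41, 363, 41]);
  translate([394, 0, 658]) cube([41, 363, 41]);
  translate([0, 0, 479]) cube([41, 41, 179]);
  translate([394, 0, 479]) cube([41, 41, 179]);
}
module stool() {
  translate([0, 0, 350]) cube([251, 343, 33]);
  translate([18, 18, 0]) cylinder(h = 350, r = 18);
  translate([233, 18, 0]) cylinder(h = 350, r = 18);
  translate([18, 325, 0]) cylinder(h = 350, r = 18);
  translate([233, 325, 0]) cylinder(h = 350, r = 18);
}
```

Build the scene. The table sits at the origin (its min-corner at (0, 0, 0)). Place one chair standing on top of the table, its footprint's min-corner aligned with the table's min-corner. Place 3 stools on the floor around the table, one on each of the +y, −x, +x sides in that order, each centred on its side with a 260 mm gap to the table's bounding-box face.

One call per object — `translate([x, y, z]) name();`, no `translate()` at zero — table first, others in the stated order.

table();
translate([0, 0, 768]) chair();
translate([415, 953, 0]) stool();
translate([-511, 175, 0]) stool();
translate([1341, 175, 0]) stool();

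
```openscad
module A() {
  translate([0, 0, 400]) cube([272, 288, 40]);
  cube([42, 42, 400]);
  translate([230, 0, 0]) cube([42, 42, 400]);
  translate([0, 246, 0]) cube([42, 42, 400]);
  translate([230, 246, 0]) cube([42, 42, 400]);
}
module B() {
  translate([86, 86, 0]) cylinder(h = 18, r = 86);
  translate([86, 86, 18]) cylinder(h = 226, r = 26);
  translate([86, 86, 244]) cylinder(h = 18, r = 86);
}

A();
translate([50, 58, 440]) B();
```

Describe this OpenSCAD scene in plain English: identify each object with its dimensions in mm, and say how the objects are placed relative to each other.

A is a four-legged stool. The seat is 272×288 mm, 40 mm thick, top at z = 440 mm. It stands on four square legs, each 42×42 mm in cross-section, from z = 0 to the seat underside, each flush with a corner of the seat.

B is a spool: two coaxial disc flanges of radius 86 mm and thickness 18 mm, joined by a core cylinder of radius 26 mm and height 226 mm. The lower flange rests on z = 0 and the three cylinders share a vertical axis.

The spool is on top of the stool, centred.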